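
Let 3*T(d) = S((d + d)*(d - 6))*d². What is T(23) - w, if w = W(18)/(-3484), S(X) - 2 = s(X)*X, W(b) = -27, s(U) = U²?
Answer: 881361507733639/10452 ≈ 8.4325e+10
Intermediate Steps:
S(X) = 2 + X³ (S(X) = 2 + X²*X = 2 + X³)
T(d) = d²*(2 + 8*d³*(-6 + d)³)/3 (T(d) = ((2 + ((d + d)*(d - 6))³)*d²)/3 = ((2 + ((2*d)*(-6 + d))³)*d²)/3 = ((2 + (2*d*(-6 + d))³)*d²)/3 = ((2 + 8*d³*(-6 + d)³)*d²)/3 = (d²*(2 + 8*d³*(-6 + d)³))/3 = d²*(2 + 8*d³*(-6 + d)³)/3)
w = 27/3484 (w = -27/(-3484) = -27*(-1/3484) = 27/3484 ≈ 0.0077497)
T(23) - w = (⅔)*23²*(1 + 4*23³*(-6 + 23)³) - 1*27/3484 = (⅔)*529*(1 + 4*12167*17³) - 27/3484 = (⅔)*529*(1 + 4*12167*4913) - 27/3484 = (⅔)*529*(1 + 239105884) - 27/3484 = (⅔)*529*239105885 - 27/3484 = 252974026330/3 - 27/3484 = 881361507733639/10452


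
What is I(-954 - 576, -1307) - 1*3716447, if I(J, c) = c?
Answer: -3717754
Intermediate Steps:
I(-954 - 576, -1307) - 1*3716447 = -1307 - 1*3716447 = -1307 - 3716447 = -3717754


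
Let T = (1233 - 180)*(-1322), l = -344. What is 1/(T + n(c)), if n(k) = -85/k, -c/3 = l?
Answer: -1032/1436612197 ≈ -7.1836e-7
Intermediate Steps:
T = -1392066 (T = 1053*(-1322) = -1392066)
c = 1032 (c = -3*(-344) = 1032)
1/(T + n(c)) = 1/(-1392066 - 85/1032) = 1/(-1436612197/1032) = -1032/1436612197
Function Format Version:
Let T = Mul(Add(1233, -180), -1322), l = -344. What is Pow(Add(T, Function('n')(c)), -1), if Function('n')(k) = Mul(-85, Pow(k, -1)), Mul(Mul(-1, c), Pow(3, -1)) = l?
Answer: Rational(-1032, 1436612197) ≈ -7.1836e-7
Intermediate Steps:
T = -1392066 (T = Mul(1053, -1322) = -1392066)
c = 1032 (c = Mul(-3, -344) = 1032)
Pow(Add(T, Function('n')(c)), -1) = Pow(Add(-1392066, Mul(-85, Pow(1032, -1))), -1) = Pow(Add(-1392066, Mul(-85, Rational(1, 1032))), -1) = Pow(Add(-1392066, Rational(-85, 1032)), -1) = Pow(Rational(-1436612197, 1032), -1) = Rational(-1032, 1436612197)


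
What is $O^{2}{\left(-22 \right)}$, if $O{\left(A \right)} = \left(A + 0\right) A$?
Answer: $234256$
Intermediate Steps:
$O{\left(A \right)} = A^{2}$ ($O{\left(A \right)} = A A = A^{2}$)
$O^{2}{\left(-22 \right)} = \left(\left(-22\right)^{2}\right)^{2} = 484^{2} = 234256$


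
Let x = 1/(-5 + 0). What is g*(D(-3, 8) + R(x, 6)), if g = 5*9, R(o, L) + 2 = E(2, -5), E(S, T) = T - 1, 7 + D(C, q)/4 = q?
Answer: -180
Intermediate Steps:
D(C, q) = -28 + 4*q
x = -⅕ (x = 1/(-5) = -⅕ ≈ -0.20000)
E(S, T) = -1 + T
R(o, L) = -8 (R(o, L) = -2 + (-1 - 5) = -2 - 6 = -8)
g = 45
g*(D(-3, 8) + R(x, 6)) = 45*((-28 + 4*8) - 8) = 45*((-28 + 32) - 8) = 45*(4 - 8) = 45*(-4) = -180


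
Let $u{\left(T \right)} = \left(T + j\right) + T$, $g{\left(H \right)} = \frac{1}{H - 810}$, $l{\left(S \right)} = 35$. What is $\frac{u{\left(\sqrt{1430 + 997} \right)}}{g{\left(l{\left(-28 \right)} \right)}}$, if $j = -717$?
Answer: $555675 - 1550 \sqrt{2427} \approx 4.7932 \cdot 10^{5}$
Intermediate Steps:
$g{\left(H \right)} = \frac{1}{-810 + H}$
$u{\left(T \right)} = -717 + 2 T$ ($u{\left(T \right)} = \left(T - 717\right) + T = \left(-717 + T\right) + T = -717 + 2 T$)
$\frac{u{\left(\sqrt{1430 + 997} \right)}}{g{\left(l{\left(-28 \right)} \right)}} = \frac{-717 + 2 \sqrt{1430 + 997}}{\frac{1}{-810 + 35}} = \frac{-717 + 2 \sqrt{2427}}{\frac{1}{-775}} = \frac{-717 + 2 \sqrt{2427}}{- \frac{1}{775}} = \left(-717 + 2 \sqrt{2427}\right) \left(-775\right) = 555675 - 1550 \sqrt{2427}$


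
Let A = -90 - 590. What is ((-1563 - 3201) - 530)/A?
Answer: 2647/340 ≈ 7.7853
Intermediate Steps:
A = -680
((-1563 - 3201) - 530)/A = ((-1563 - 3201) - 530)/(-680) = (-4764 - 530)*(-1/680) = -5294*(-1/680) = 2647/340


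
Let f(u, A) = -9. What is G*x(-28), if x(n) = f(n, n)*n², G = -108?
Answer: 762048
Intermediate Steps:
x(n) = -9*n²
G*x(-28) = -(-972)*(-28)² = -(-972)*784 = -108*(-7056) = 762048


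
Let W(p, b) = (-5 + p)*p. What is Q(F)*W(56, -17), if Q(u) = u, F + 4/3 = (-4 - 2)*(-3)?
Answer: 47600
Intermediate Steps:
W(p, b) = p*(-5 + p)
F = 50/3 (F = -4/3 + (-4 - 2)*(-3) = -4/3 - 6*(-3) = -4/3 + 18 = 50/3 ≈ 16.667)
Q(F)*W(56, -17) = 50*(56*(-5 + 56))/3 = 50*(56*51)/3 = (50/3)*2856 = 47600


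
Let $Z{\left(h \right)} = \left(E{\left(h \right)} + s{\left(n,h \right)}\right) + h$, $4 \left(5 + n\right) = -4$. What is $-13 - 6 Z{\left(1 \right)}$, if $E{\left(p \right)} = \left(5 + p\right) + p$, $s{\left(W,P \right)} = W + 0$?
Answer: $-25$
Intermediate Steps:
$n = -6$ ($n = -5 + \frac{1}{4} \left(-4\right) = -5 - 1 = -6$)
$s{\left(W,P \right)} = W$
$E{\left(p \right)} = 5 + 2 p$
$Z{\left(h \right)} = -1 + 3 h$ ($Z{\left(h \right)} = \left(\left(5 + 2 h\right) - 6\right) + h = \left(-1 + 2 h\right) + h = -1 + 3 h$)
$-13 - 6 Z{\left(1 \right)} = -13 - 6 \left(-1 + 3 \cdot 1\right) = -13 - 6 \left(-1 + 3\right) = -13 - 12 = -25$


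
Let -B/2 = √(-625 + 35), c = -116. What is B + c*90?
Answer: -10440 - 2*I*√590 ≈ -10440.0 - 48.58*I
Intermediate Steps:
B = -2*I*√590 (B = -2*√(-625 + 35) = -2*I*√590 ≈ -48.58*I)
B + c*90 = -2*I*√590 - 116*90 = -2*I*√590 - 10440 = -10440 - 2*I*√590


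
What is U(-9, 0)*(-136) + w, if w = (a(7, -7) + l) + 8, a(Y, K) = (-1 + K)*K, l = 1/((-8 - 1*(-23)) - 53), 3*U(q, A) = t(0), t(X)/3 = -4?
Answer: 23103/38 ≈ 607.97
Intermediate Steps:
t(X) = -12 (t(X) = 3*(-4) = -12)
U(q, A) = -4 (U(q, A) = (1/3)*(-12) = -4)
l = -1/38 (l = 1/((-8 + 23) - 53) = 1/(15 - 53) = 1/(-38) = -1/38 ≈ -0.026316)
a(Y, K) = K*(-1 + K)
w = 2431/38 (w = (-7*(-1 - 7) - 1/38) + 8 = (-7*(-8) - 1/38) + 8 = (56 - 1/38) + 8 = 2127/38 + 8 = 2431/38 ≈ 63.974)
U(-9, 0)*(-136) + w = -4*(-136) + 2431/38 = 544 + 2431/38 = 23103/38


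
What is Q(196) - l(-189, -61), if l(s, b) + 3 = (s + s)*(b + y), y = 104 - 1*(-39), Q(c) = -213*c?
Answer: -10749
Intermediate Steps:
y = 143 (y = 104 + 39 = 143)
l(s, b) = -3 + 2*s*(143 + b) (l(s, b) = -3 + (s + s)*(b + 143) = -3 + (2*s)*(143 + b) = -3 + 2*s*(143 + b))
Q(196) - l(-189, -61) = -213*196 - (-3 + 286*(-189) + 2*(-61)*(-189)) = -41748 - (-3 - 54054 + 23058) = -41748 - 1*(-30999) = -41748 + 30999 = -10749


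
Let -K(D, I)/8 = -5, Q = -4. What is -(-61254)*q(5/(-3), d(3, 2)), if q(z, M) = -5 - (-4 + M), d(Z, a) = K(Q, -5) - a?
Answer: -2388906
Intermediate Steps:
K(D, I) = 40 (K(D, I) = -8*(-5) = 40)
d(Z, a) = 40 - a
q(z, M) = -1 - M (q(z, M) = -5 + (4 - M) = -1 - M)
-(-61254)*q(5/(-3), d(3, 2)) = -(-61254)*(-1 - (40 - 1*2)) = -(-61254)*(-1 - (40 - 2)) = -(-61254)*(-1 - 1*38) = -(-61254)*(-1 - 38) = -(-61254)*(-39) = -1*2388906 = -2388906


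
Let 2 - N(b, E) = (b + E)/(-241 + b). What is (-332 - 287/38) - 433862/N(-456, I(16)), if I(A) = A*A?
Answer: -5753337557/22686 ≈ -2.5361e+5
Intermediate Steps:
I(A) = A²
N(b, E) = 2 - (E + b)/(-241 + b) (N(b, E) = 2 - (b + E)/(-241 + b) = 2 - (E + b)/(-241 + b))
(-332 - 287/38) - 433862/N(-456, I(16)) = (-332 - 287/38) - 433862/((-482 - 456 - 1*16²)/(-241 - 456)) = (-332 + (1/38)*(-287)) - 433862/((-482 - 456 - 1*256)/(-697)) = (-332 - 287/38) - 433862/((-(-482 - 456 - 256)/697)) = -12903/38 - 433862/((-1/697*(-1194))) = -12903/38 - 433862/1194/697 = -12903/38 - 433862*697/1194 = -12903/38 - 1*151200907/597 = -12903/38 - 151200907/597 = -5753337557/22686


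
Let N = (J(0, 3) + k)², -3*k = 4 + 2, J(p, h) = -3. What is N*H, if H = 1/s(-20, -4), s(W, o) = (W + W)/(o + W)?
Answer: 15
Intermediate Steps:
k = -2 (k = -(4 + 2)/3 = -⅓*6 = -2)
s(W, o) = 2*W/(W + o) (s(W, o) = (2*W)/(W + o) = 2*W/(W + o))
N = 25 (N = (-3 - 2)² = (-5)² = 25)
H = ⅗ (H = 1/(2*(-20)/(-20 - 4)) = 1/(2*(-20)/(-24)) = 1/(2*(-20)*(-1/24)) = 1/(5/3) = ⅗ ≈ 0.60000)
N*H = 25*(⅗) = 15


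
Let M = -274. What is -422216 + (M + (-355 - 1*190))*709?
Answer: -1002887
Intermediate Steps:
-422216 + (M + (-355 - 1*190))*709 = -422216 + (-274 + (-355 - 1*190))*709 = -422216 + (-274 + (-355 - 190))*709 = -422216 + (-274 - 545)*709 = -422216 - 819*709 = -422216 - 580671 = -1002887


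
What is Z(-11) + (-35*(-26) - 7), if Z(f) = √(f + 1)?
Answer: 903 + I*√10 ≈ 903.0 + 3.1623*I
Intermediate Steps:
Z(f) = √(1 + f)
Z(-11) + (-35*(-26) - 7) = √(1 - 11) + (-35*(-26) - 7) = √(-10) + (910 - 7) = I*√10 + 903 = 903 + I*√10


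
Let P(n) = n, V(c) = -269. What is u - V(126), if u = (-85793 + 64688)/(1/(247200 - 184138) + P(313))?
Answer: 1326235991/6579469 ≈ 201.57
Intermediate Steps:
u = -443641170/6579469 (u = (-85793 + 64688)/(1/(247200 - 184138) + 313) = -21105/(1/63062 + 313) = -21105/19738407/63062 = -21105*63062/19738407 = -443641170/6579469 ≈ -67.428)
u - V(126) = -443641170/6579469 - 1*(-269) = -443641170/6579469 + 269 = 1326235991/6579469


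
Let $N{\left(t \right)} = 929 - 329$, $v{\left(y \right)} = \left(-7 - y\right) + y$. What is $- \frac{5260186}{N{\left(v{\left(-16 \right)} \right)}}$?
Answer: $- \frac{2630093}{300} \approx -8767.0$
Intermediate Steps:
$v{\left(y \right)} = -7$
$N{\left(t \right)} = 600$ ($N{\left(t \right)} = 929 - 329 = 600$)
$- \frac{5260186}{N{\left(v{\left(-16 \right)} \right)}} = - \frac{5260186}{600} = \left(-5260186\right) \frac{1}{600} = - \frac{2630093}{300}$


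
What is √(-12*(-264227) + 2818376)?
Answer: 10*√59891 ≈ 2447.3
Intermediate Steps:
√(-12*(-264227) + 2818376) = √(3170724 + 2818376) = √5989100 = 10*√59891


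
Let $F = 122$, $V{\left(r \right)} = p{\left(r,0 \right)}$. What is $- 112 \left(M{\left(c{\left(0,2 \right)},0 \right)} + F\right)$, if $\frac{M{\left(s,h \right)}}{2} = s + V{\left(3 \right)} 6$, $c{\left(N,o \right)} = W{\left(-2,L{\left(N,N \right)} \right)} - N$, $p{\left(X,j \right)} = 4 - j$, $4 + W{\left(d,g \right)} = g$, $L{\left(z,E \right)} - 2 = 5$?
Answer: $-19712$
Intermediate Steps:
$L{\left(z,E \right)} = 7$ ($L{\left(z,E \right)} = 2 + 5 = 7$)
$W{\left(d,g \right)} = -4 + g$
$V{\left(r \right)} = 4$ ($V{\left(r \right)} = 4 - 0 = 4 + 0 = 4$)
$c{\left(N,o \right)} = 3 - N$ ($c{\left(N,o \right)} = \left(-4 + 7\right) - N = 3 - N$)
$M{\left(s,h \right)} = 48 + 2 s$ ($M{\left(s,h \right)} = 2 \left(s + 4 \cdot 6\right) = 2 \left(s + 24\right) = 2 \left(24 + s\right) = 48 + 2 s$)
$- 112 \left(M{\left(c{\left(0,2 \right)},0 \right)} + F\right) = - 112 \left(\left(48 + 2 \left(3 - 0\right)\right) + 122\right) = - 112 \left(\left(48 + 2 \left(3 + 0\right)\right) + 122\right) = - 112 \left(\left(48 + 2 \cdot 3\right) + 122\right) = - 112 \left(\left(48 + 6\right) + 122\right) = - 112 \left(54 + 122\right) = \left(-112\right) 176 = -19712$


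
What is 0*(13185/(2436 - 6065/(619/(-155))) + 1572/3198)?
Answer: 0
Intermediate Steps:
0*(13185/(2436 - 6065/(619/(-155))) + 1572/3198) = 0*(13185/(2436 - 6065/(619*(-1/155))) + 1572*(1/3198)) = 0*(13185/(2436 - 6065/(-619/155)) + 262/533) = 0*(13185/(2436 - 6065*(-155/619)) + 262/533) = 0*(13185/(2436 + 940075/619) + 262/533) = 0*(13185/(2447959/619) + 262/533) = 0*(13185*(619/2447959) + 262/533) = 0*(8161515/2447959 + 262/533) = 0*(4991452753/1304762147) = 0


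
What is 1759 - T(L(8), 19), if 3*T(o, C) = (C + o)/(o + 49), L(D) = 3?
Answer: 137191/78 ≈ 1758.9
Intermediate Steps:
T(o, C) = (C + o)/(3*(49 + o)) (T(o, C) = ((C + o)/(o + 49))/3 = ((C + o)/(49 + o))/3 = (C + o)/(3*(49 + o)))
1759 - T(L(8), 19) = 1759 - (19 + 3)/(3*(49 + 3)) = 1759 - 22/(3*52) = 1759 - 1*11/78 = 1759 - 11/78 = 137191/78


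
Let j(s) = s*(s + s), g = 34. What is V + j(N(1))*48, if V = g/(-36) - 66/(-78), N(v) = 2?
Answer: 89833/234 ≈ 383.90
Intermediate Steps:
j(s) = 2*s² (j(s) = s*(2*s) = 2*s²)
V = -23/234 (V = 34/(-36) - 66/(-78) = 34*(-1/36) - 66*(-1/78) = -17/18 + 11/13 = -23/234 ≈ -0.098291)
V + j(N(1))*48 = -23/234 + (2*2²)*48 = -23/234 + (2*4)*48 = -23/234 + 8*48 = -23/234 + 384 = 89833/234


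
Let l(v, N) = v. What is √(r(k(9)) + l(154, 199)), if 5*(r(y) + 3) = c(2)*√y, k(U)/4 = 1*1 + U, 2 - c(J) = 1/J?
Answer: √(3775 + 15*√10)/5 ≈ 12.365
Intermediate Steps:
c(J) = 2 - 1/J
k(U) = 4 + 4*U (k(U) = 4*(1*1 + U) = 4*(1 + U) = 4 + 4*U)
r(y) = -3 + 3*√y/10 (r(y) = -3 + ((2 - 1/2)*√y)/5 = -3 + ((2 - 1*½)*√y)/5 = -3 + ((2 - ½)*√y)/5 = -3 + (3*√y/2)/5 = -3 + 3*√y/10)
√(r(k(9)) + l(154, 199)) = √((-3 + 3*√(4 + 4*9)/10) + 154) = √((-3 + 3*√(4 + 36)/10) + 154) = √((-3 + 3*√40/10) + 154) = √((-3 + 3*(2*√10)/10) + 154) = √((-3 + 3*√10/5) + 154) = √(151 + 3*√10/5)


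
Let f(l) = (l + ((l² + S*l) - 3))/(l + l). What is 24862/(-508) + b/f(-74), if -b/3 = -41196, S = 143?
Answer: 4581490223/1316482 ≈ 3480.1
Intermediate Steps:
b = 123588 (b = -3*(-41196) = 123588)
f(l) = (-3 + l² + 144*l)/(2*l) (f(l) = (l + ((l² + 143*l) - 3))/(l + l) = (l + (-3 + l² + 143*l))/((2*l)) = (-3 + l² + 144*l)*(1/(2*l)) = (-3 + l² + 144*l)/(2*l))
24862/(-508) + b/f(-74) = 24862/(-508) + 123588/(((½)*(-3 - 74*(144 - 74))/(-74))) = 24862*(-1/508) + 123588/(((½)*(-1/74)*(-3 - 74*70))) = -12431/254 + 123588/(((½)*(-1/74)*(-3 - 5180))) = -12431/254 + 123588/(((½)*(-1/74)*(-5183))) = -12431/254 + 123588/(5183/148) = -12431/254 + 123588*(148/5183) = -12431/254 + 18291024/5183 = 4581490223/1316482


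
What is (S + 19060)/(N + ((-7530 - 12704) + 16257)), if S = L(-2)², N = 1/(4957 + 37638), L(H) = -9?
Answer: -815310895/169400314 ≈ -4.8129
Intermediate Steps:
N = 1/42595 ≈ 2.3477e-5
S = 81 (S = (-9)² = 81)
(S + 19060)/(N + ((-7530 - 12704) + 16257)) = (81 + 19060)/(1/42595 + ((-7530 - 12704) + 16257)) = 19141/(1/42595 + (-20234 + 16257)) = 19141/(1/42595 - 3977) = 19141/(-169400314/42595) = 19141*(-42595/169400314) = -815310895/169400314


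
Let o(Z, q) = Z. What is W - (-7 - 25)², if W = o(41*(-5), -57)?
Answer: -1229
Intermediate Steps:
W = -205 (W = 41*(-5) = -205)
W - (-7 - 25)² = -205 - (-7 - 25)² = -205 - 1*(-32)² = -205 - 1*1024 = -205 - 1024 = -1229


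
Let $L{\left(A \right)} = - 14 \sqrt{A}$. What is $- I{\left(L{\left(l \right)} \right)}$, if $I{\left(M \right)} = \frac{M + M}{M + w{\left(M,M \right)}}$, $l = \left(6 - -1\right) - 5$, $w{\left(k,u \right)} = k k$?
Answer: $\frac{2}{391} + \frac{28 \sqrt{2}}{391} \approx 0.10639$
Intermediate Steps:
$w{\left(k,u \right)} = k^{2}$
$l = 2$ ($l = \left(6 + 1\right) - 5 = 7 - 5 = 2$)
$I{\left(M \right)} = \frac{2 M}{M + M^{2}}$ ($I{\left(M \right)} = \frac{M + M}{M + M^{2}} = \frac{2 M}{M + M^{2}}$)
$- I{\left(L{\left(l \right)} \right)} = - \frac{2}{1 - 14 \sqrt{2}}$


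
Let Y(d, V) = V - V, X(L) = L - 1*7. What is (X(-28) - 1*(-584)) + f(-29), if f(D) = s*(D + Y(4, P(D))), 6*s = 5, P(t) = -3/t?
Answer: 3149/6 ≈ 524.83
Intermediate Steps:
X(L) = -7 + L (X(L) = L - 7 = -7 + L)
Y(d, V) = 0
s = ⅚ (s = (⅙)*5 = ⅚ ≈ 0.83333)
f(D) = 5*D/6 (f(D) = 5*(D + 0)/6 = 5*D/6)
(X(-28) - 1*(-584)) + f(-29) = ((-7 - 28) - 1*(-584)) + (⅚)*(-29) = (-35 + 584) - 145/6 = 549 - 145/6 = 3149/6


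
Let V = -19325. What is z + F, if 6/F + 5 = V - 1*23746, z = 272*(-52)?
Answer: -304633475/21538 ≈ -14144.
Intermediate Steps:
z = -14144
F = -3/21538 (F = 6/(-5 + (-19325 - 1*23746)) = 6/(-5 + (-19325 - 23746)) = 6/(-5 - 43071) = 6/(-43076) = 6*(-1/43076) = -3/21538 ≈ -0.00013929)
z + F = -14144 - 3/21538 = -304633475/21538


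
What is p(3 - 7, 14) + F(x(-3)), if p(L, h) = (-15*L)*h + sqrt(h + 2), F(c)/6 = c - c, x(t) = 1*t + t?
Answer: 844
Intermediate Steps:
x(t) = 2*t (x(t) = t + t = 2*t)
F(c) = 0 (F(c) = 6*(c - c) = 6*0 = 0)
p(L, h) = sqrt(2 + h) - 15*L*h (p(L, h) = -15*L*h + sqrt(2 + h) = sqrt(2 + h) - 15*L*h)
p(3 - 7, 14) + F(x(-3)) = (sqrt(2 + 14) - 15*(3 - 7)*14) + 0 = (sqrt(16) - 15*(-4)*14) + 0 = (4 + 840) + 0 = 844 + 0 = 844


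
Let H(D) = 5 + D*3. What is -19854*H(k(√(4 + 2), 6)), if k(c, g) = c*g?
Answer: -99270 - 357372*√6 ≈ -9.7465e+5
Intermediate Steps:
H(D) = 5 + 3*D
-19854*H(k(√(4 + 2), 6)) = -19854*(5 + 3*(√(4 + 2)*6)) = -19854*(5 + 3*(√6*6)) = -19854*(5 + 3*(6*√6)) = -19854*(5 + 18*√6) = -99270 - 357372*√6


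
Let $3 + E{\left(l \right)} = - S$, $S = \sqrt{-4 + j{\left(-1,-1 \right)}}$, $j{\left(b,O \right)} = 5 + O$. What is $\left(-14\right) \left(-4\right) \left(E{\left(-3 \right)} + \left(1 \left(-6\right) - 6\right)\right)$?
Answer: $-840$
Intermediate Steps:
$S = 0$ ($S = \sqrt{-4 + \left(5 - 1\right)} = \sqrt{-4 + 4} = \sqrt{0} = 0$)
$E{\left(l \right)} = -3$ ($E{\left(l \right)} = -3 - 0 = -3 + 0 = -3$)
$\left(-14\right) \left(-4\right) \left(E{\left(-3 \right)} + \left(1 \left(-6\right) - 6\right)\right) = \left(-14\right) \left(-4\right) \left(-3 + \left(1 \left(-6\right) - 6\right)\right) = 56 \left(-3 - 12\right) = 56 \left(-15\right) = -840$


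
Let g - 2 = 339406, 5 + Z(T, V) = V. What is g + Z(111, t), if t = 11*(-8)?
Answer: 339315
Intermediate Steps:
t = -88
Z(T, V) = -5 + V
g = 339408 (g = 2 + 339406 = 339408)
g + Z(111, t) = 339408 + (-5 - 88) = 339408 - 93 = 339315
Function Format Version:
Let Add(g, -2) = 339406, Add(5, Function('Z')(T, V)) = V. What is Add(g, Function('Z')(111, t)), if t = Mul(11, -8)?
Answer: 339315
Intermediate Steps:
t = -88
Function('Z')(T, V) = Add(-5, V)
g = 339408 (g = Add(2, 339406) = 339408)
Add(g, Function('Z')(111, t)) = Add(339408, Add(-5, -88)) = Add(339408, -93) = 339315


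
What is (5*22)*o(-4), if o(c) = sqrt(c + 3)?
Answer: 110*I ≈ 110.0*I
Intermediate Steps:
o(c) = sqrt(3 + c)
(5*22)*o(-4) = (5*22)*sqrt(3 - 4) = 110*sqrt(-1) = 110*I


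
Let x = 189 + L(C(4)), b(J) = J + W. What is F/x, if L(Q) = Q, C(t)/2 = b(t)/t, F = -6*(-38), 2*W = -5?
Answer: 304/253 ≈ 1.2016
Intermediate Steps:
W = -5/2 (W = (½)*(-5) = -5/2 ≈ -2.5000)
b(J) = -5/2 + J (b(J) = J - 5/2 = -5/2 + J)
F = 228
C(t) = 2*(-5/2 + t)/t (C(t) = 2*((-5/2 + t)/t) = 2*(-5/2 + t)/t)
x = 759/4 (x = 189 + (2 - 5/4) = 189 + ¾ = 759/4 ≈ 189.75)
F/x = 228/(759/4) = 228*(4/759) = 304/253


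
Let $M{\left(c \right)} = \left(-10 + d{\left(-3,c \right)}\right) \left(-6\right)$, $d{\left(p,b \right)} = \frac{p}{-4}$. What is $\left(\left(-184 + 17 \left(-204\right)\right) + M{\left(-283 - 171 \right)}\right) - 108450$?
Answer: $- \frac{224093}{2} \approx -1.1205 \cdot 10^{5}$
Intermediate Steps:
$d{\left(p,b \right)} = - \frac{p}{4}$ ($d{\left(p,b \right)} = p \left(- \frac{1}{4}\right) = - \frac{p}{4}$)
$M{\left(c \right)} = \frac{111}{2}$ ($M{\left(c \right)} = \left(-10 - - \frac{3}{4}\right) \left(-6\right) = \left(-10 + \frac{3}{4}\right) \left(-6\right) = \left(- \frac{37}{4}\right) \left(-6\right) = \frac{111}{2}$)
$\left(\left(-184 + 17 \left(-204\right)\right) + M{\left(-283 - 171 \right)}\right) - 108450 = \left(\left(-184 + 17 \left(-204\right)\right) + \frac{111}{2}\right) - 108450 = \left(\left(-184 - 3468\right) + \frac{111}{2}\right) - 108450 = \left(-3652 + \frac{111}{2}\right) - 108450 = - \frac{7193}{2} - 108450 = - \frac{224093}{2}$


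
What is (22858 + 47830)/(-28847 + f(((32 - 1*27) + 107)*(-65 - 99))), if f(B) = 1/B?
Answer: -1298397184/529861697 ≈ -2.4504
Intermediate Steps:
(22858 + 47830)/(-28847 + f(((32 - 1*27) + 107)*(-65 - 99))) = (22858 + 47830)/(-28847 + 1/(((32 - 1*27) + 107)*(-65 - 99))) = 70688/(-28847 + 1/(((32 - 27) + 107)*(-164))) = 70688/(-28847 + 1/((5 + 107)*(-164))) = 70688/(-28847 + 1/(112*(-164))) = 70688/(-28847 + 1/(-18368)) = 70688/(-28847 - 1/18368) = 70688/(-529861697/18368) = 70688*(-18368/529861697) = -1298397184/529861697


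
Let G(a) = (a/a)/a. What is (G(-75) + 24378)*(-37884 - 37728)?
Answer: -46081708196/25 ≈ -1.8433e+9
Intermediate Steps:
G(a) = 1/a
(G(-75) + 24378)*(-37884 - 37728) = (1/(-75) + 24378)*(-37884 - 37728) = (-1/75 + 24378)*(-75612) = (1828349/75)*(-75612) = -46081708196/25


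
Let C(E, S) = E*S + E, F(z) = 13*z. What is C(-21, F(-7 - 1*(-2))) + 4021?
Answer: 5365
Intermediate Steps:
C(E, S) = E + E*S
C(-21, F(-7 - 1*(-2))) + 4021 = -21*(1 + 13*(-7 - 1*(-2))) + 4021 = -21*(1 + 13*(-7 + 2)) + 4021 = -21*(1 + 13*(-5)) + 4021 = -21*(1 - 65) + 4021 = -21*(-64) + 4021 = 1344 + 4021 = 5365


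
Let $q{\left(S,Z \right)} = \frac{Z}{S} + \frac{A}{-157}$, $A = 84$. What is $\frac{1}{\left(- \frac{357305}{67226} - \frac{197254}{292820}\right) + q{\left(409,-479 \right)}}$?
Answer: $- \frac{158005054808645}{1215817133079529} \approx -0.12996$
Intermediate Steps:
$q{\left(S,Z \right)} = - \frac{84}{157} + \frac{Z}{S}$ ($q{\left(S,Z \right)} = \frac{Z}{S} + \frac{84}{-157} = \frac{Z}{S} + 84 \left(- \frac{1}{157}\right) = \frac{Z}{S} - \frac{84}{157} = - \frac{84}{157} + \frac{Z}{S}$)
$\frac{1}{\left(- \frac{357305}{67226} - \frac{197254}{292820}\right) + q{\left(409,-479 \right)}} = \frac{1}{\left(- \frac{357305}{67226} - \frac{197254}{292820}\right) - \left(\frac{84}{157} + \frac{479}{409}\right)} = \frac{1}{\left(\left(-357305\right) \frac{1}{67226} - \frac{98627}{146410}\right) - \frac{109559}{64213}} = \frac{1}{\left(- \frac{357305}{67226} - \frac{98627}{146410}\right) - \frac{109559}{64213}} = \frac{1}{- \frac{14735830938}{2460639665} - \frac{109559}{64213}} = \frac{1}{- \frac{1215817133079529}{158005054808645}} = - \frac{158005054808645}{1215817133079529}$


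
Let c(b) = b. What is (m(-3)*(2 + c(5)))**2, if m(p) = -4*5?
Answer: 19600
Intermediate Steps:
m(p) = -20
(m(-3)*(2 + c(5)))**2 = (-20*(2 + 5))**2 = (-20*7)**2 = (-140)**2 = 19600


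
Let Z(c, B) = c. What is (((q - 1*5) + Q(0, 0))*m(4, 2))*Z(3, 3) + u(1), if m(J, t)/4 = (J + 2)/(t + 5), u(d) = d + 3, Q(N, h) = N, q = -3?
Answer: -548/7 ≈ -78.286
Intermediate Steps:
u(d) = 3 + d
m(J, t) = 4*(2 + J)/(5 + t) (m(J, t) = 4*((J + 2)/(t + 5)) = 4*((2 + J)/(5 + t)) = 4*(2 + J)/(5 + t))
(((q - 1*5) + Q(0, 0))*m(4, 2))*Z(3, 3) + u(1) = (((-3 - 1*5) + 0)*(4*(2 + 4)/(5 + 2)))*3 + (3 + 1) = (((-3 - 5) + 0)*(4*6/7))*3 + 4 = ((-8 + 0)*(4*(1/7)*6))*3 + 4 = -8*24/7*3 + 4 = -192/7*3 + 4 = -576/7 + 4 = -548/7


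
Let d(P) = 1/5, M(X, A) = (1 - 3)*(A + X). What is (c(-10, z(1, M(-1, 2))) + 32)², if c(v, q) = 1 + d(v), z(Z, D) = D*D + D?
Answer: 27556/25 ≈ 1102.2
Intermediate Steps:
M(X, A) = -2*A - 2*X (M(X, A) = -2*(A + X) = -2*A - 2*X)
z(Z, D) = D + D² (z(Z, D) = D² + D = D + D²)
d(P) = ⅕
c(v, q) = 6/5 (c(v, q) = 1 + ⅕ = 6/5)
(c(-10, z(1, M(-1, 2))) + 32)² = (6/5 + 32)² = (166/5)² = 27556/25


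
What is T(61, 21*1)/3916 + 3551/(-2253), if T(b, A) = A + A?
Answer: -6905545/4411374 ≈ -1.5654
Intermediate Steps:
T(b, A) = 2*A
T(61, 21*1)/3916 + 3551/(-2253) = (2*(21*1))/3916 + 3551/(-2253) = (2*21)*(1/3916) + 3551*(-1/2253) = 42*(1/3916) - 3551/2253 = 21/1958 - 3551/2253 = -6905545/4411374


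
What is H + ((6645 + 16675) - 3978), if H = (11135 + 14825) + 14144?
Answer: 59446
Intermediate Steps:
H = 40104 (H = 25960 + 14144 = 40104)
H + ((6645 + 16675) - 3978) = 40104 + ((6645 + 16675) - 3978) = 40104 + (23320 - 3978) = 40104 + 19342 = 59446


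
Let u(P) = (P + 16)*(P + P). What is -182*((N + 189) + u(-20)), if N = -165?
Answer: -33488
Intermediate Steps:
u(P) = 2*P*(16 + P) (u(P) = (16 + P)*(2*P) = 2*P*(16 + P))
-182*((N + 189) + u(-20)) = -182*((-165 + 189) + 2*(-20)*(16 - 20)) = -182*(24 + 2*(-20)*(-4)) = -182*(24 + 160) = -182*184 = -33488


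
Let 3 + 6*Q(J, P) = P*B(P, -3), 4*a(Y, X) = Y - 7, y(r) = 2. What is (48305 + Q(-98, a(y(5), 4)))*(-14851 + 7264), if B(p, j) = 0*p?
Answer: -732972483/2 ≈ -3.6649e+8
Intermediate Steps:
B(p, j) = 0
a(Y, X) = -7/4 + Y/4 (a(Y, X) = (Y - 7)/4 = (-7 + Y)/4 = -7/4 + Y/4)
Q(J, P) = -1/2 (Q(J, P) = -1/2 + (P*0)/6 = -1/2 + (1/6)*0 = -1/2 + 0 = -1/2)
(48305 + Q(-98, a(y(5), 4)))*(-14851 + 7264) = (48305 - 1/2)*(-14851 + 7264) = (96609/2)*(-7587) = -732972483/2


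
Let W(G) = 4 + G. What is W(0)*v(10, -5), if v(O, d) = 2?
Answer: 8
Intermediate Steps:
W(0)*v(10, -5) = (4 + 0)*2 = 4*2 = 8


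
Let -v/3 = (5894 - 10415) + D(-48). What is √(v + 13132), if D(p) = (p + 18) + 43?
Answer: 28*√34 ≈ 163.27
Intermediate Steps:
D(p) = 61 + p (D(p) = (18 + p) + 43 = 61 + p)
v = 13524 (v = -3*((5894 - 10415) + (61 - 48)) = -3*(-4521 + 13) = -3*(-4508) = 13524)
√(v + 13132) = √(13524 + 13132) = √26656 = 28*√34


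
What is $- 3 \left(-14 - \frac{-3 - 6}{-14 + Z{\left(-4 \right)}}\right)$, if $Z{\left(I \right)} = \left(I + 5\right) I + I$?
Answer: $\frac{951}{22} \approx 43.227$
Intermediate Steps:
$Z{\left(I \right)} = I + I \left(5 + I\right)$ ($Z{\left(I \right)} = \left(5 + I\right) I + I = I \left(5 + I\right) + I = I + I \left(5 + I\right)$)
$- 3 \left(-14 - \frac{-3 - 6}{-14 + Z{\left(-4 \right)}}\right) = - 3 \left(-14 - \frac{-3 - 6}{-14 - 4 \left(6 - 4\right)}\right) = - 3 \left(-14 - - \frac{9}{-14 - 8}\right) = - 3 \left(-14 - - \frac{9}{-22}\right) = - 3 \left(-14 - \left(-9\right) \left(- \frac{1}{22}\right)\right) = - 3 \left(-14 - \frac{9}{22}\right) = \left(-3\right) \left(- \frac{317}{22}\right) = \frac{951}{22}$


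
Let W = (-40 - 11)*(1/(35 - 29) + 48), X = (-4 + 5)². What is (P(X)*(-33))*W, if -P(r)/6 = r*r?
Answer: -486387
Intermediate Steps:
X = 1 (X = 1² = 1)
P(r) = -6*r² (P(r) = -6*r*r = -6*r²)
W = -4913/2 (W = -51*(1/6 + 48) = -51*(⅙ + 48) = -51*289/6 = -4913/2 ≈ -2456.5)
(P(X)*(-33))*W = (-6*1²*(-33))*(-4913/2) = (-6*1*(-33))*(-4913/2) = -6*(-33)*(-4913/2) = 198*(-4913/2) = -486387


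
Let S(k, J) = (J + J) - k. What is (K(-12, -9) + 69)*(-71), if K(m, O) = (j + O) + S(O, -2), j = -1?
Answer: -4544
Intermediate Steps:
S(k, J) = -k + 2*J (S(k, J) = 2*J - k = -k + 2*J)
K(m, O) = -5 (K(m, O) = (-1 + O) + (-O + 2*(-2)) = (-1 + O) + (-O - 4) = (-1 + O) + (-4 - O) = -5)
(K(-12, -9) + 69)*(-71) = (-5 + 69)*(-71) = 64*(-71) = -4544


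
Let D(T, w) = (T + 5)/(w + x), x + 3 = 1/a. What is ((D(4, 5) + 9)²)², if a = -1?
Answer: 104976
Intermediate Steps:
x = -4 (x = -3 + 1/(-1) = -3 - 1 = -4)
D(T, w) = (5 + T)/(-4 + w) (D(T, w) = (T + 5)/(w - 4) = (5 + T)/(-4 + w))
((D(4, 5) + 9)²)² = (((5 + 4)/(-4 + 5) + 9)²)² = ((9/1 + 9)²)² = ((1*9 + 9)²)² = ((9 + 9)²)² = (18²)² = 324² = 104976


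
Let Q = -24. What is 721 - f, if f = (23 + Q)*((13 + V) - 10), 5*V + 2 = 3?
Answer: 3621/5 ≈ 724.20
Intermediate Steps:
V = ⅕ (V = -⅖ + (⅕)*3 = -⅖ + ⅗ = ⅕ ≈ 0.20000)
f = -16/5 (f = (23 - 24)*((13 + ⅕) - 10) = -(66/5 - 10) = -1*16/5 = -16/5 ≈ -3.2000)
721 - f = 721 - 1*(-16/5) = 721 + 16/5 = 3621/5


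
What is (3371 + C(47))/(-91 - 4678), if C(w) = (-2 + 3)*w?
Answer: -3418/4769 ≈ -0.71671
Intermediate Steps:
C(w) = w (C(w) = 1*w = w)
(3371 + C(47))/(-91 - 4678) = (3371 + 47)/(-91 - 4678) = 3418/(-4769) = 3418*(-1/4769) = -3418/4769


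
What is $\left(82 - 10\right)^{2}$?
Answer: $5184$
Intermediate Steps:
$\left(82 - 10\right)^{2} = 72^{2} = 5184$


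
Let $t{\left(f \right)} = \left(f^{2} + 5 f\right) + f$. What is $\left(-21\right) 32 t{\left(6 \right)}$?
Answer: $-48384$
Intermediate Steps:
$t{\left(f \right)} = f^{2} + 6 f$
$\left(-21\right) 32 t{\left(6 \right)} = \left(-21\right) 32 \cdot 6 \left(6 + 6\right) = - 672 \cdot 6 \cdot 12 = \left(-672\right) 72 = -48384$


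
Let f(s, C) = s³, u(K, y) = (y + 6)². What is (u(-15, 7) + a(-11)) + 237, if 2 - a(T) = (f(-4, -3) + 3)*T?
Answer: -263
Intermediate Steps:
u(K, y) = (6 + y)²
a(T) = 2 + 61*T (a(T) = 2 - ((-4)³ + 3)*T = 2 - (-64 + 3)*T = 2 - (-61)*T = 2 + 61*T)
(u(-15, 7) + a(-11)) + 237 = ((6 + 7)² + (2 + 61*(-11))) + 237 = (13² + (2 - 671)) + 237 = (169 - 669) + 237 = -500 + 237 = -263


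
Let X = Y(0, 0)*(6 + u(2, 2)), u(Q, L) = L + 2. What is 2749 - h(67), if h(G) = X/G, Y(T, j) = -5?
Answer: 184233/67 ≈ 2749.7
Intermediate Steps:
u(Q, L) = 2 + L
X = -50 (X = -5*(6 + (2 + 2)) = -5*(6 + 4) = -5*10 = -50)
h(G) = -50/G
2749 - h(67) = 2749 - (-50)/67 = 2749 - 1*(-50/67) = 2749 + 50/67 = 184233/67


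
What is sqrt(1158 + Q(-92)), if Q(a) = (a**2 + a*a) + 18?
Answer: 2*sqrt(4526) ≈ 134.55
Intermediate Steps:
Q(a) = 18 + 2*a**2 (Q(a) = (a**2 + a**2) + 18 = 2*a**2 + 18 = 18 + 2*a**2)
sqrt(1158 + Q(-92)) = sqrt(1158 + (18 + 2*(-92)**2)) = sqrt(1158 + (18 + 2*8464)) = sqrt(1158 + (18 + 16928)) = sqrt(1158 + 16946) = sqrt(18104) = 2*sqrt(4526)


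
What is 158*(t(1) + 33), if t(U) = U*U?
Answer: 5372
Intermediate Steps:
t(U) = U²
158*(t(1) + 33) = 158*(1² + 33) = 158*(1 + 33) = 158*34 = 5372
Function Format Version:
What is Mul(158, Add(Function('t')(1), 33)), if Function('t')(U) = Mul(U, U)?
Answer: 5372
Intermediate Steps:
Function('t')(U) = Pow(U, 2)
Mul(158, Add(Function('t')(1), 33)) = Mul(158, Add(Pow(1, 2), 33)) = Mul(158, Add(1, 33)) = Mul(158, 34) = 5372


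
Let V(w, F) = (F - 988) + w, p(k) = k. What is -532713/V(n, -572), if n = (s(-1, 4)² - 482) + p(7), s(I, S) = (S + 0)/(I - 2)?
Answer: 4794417/18299 ≈ 262.00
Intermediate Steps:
s(I, S) = S/(-2 + I)
n = -4259/9 (n = ((4/(-2 - 1))² - 482) + 7 = ((4/(-3))² - 482) + 7 = ((4*(-⅓))² - 482) + 7 = ((-4/3)² - 482) + 7 = (16/9 - 482) + 7 = -4322/9 + 7 = -4259/9 ≈ -473.22)
V(w, F) = -988 + F + w (V(w, F) = (-988 + F) + w = -988 + F + w)
-532713/V(n, -572) = -532713/(-988 - 572 - 4259/9) = -532713/(-18299/9) = -532713*(-9/18299) = 4794417/18299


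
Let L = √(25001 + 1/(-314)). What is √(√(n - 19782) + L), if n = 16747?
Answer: √(942*√273888698 + 98596*I*√3035)/314 ≈ 12.758 + 2.159*I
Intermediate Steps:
L = 3*√273888698/314 (L = √(25001 - 1/314) = √(7850313/314) = 3*√273888698/314 ≈ 158.12)
√(√(n - 19782) + L) = √(√(16747 - 19782) + 3*√273888698/314) = √(√(-3035) + 3*√273888698/314) = √(I*√3035 + 3*√273888698/314) = √(3*√273888698/314 + I*√3035)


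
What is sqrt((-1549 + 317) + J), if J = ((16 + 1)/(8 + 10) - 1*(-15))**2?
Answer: I*sqrt(316799)/18 ≈ 31.269*I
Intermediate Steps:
J = 82369/324 (J = (17/18 + 15)**2 = (287/18)**2 = 82369/324 ≈ 254.23)
sqrt((-1549 + 317) + J) = sqrt((-1549 + 317) + 82369/324) = sqrt(-1232 + 82369/324) = sqrt(-316799/324) = I*sqrt(316799)/18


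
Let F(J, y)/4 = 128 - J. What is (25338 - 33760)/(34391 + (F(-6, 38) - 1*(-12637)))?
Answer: -4211/23782 ≈ -0.17707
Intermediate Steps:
F(J, y) = 512 - 4*J (F(J, y) = 4*(128 - J) = 512 - 4*J)
(25338 - 33760)/(34391 + (F(-6, 38) - 1*(-12637))) = (25338 - 33760)/(34391 + ((512 - 4*(-6)) - 1*(-12637))) = -8422/(34391 + ((512 + 24) + 12637)) = -8422/(34391 + (536 + 12637)) = -8422/(34391 + 13173) = -8422/47564 = -8422*1/47564 = -4211/23782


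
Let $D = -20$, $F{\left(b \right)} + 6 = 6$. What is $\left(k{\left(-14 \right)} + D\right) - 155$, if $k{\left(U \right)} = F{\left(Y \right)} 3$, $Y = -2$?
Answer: $-175$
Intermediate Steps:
$F{\left(b \right)} = 0$ ($F{\left(b \right)} = -6 + 6 = 0$)
$k{\left(U \right)} = 0$ ($k{\left(U \right)} = 0 \cdot 3 = 0$)
$\left(k{\left(-14 \right)} + D\right) - 155 = \left(0 - 20\right) - 155 = -20 - 155 = -175$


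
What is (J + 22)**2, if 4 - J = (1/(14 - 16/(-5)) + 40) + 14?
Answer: 5822569/7396 ≈ 787.26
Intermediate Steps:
J = -4305/86 (J = 4 - ((1/(14 - 16/(-5)) + 40) + 14) = 4 - ((1/(14 - 16*(-1/5)) + 40) + 14) = 4 - ((1/(14 + 16/5) + 40) + 14) = 4 - ((1/(86/5) + 40) + 14) = 4 - ((5/86 + 40) + 14) = 4 - (3445/86 + 14) = 4 - 1*4649/86 = 4 - 4649/86 = -4305/86 ≈ -50.058)
(J + 22)**2 = (-4305/86 + 22)**2 = (-2413/86)**2 = 5822569/7396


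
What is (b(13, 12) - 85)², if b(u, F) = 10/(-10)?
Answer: 7396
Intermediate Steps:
b(u, F) = -1 (b(u, F) = 10*(-⅒) = -1)
(b(13, 12) - 85)² = (-1 - 85)² = (-86)² = 7396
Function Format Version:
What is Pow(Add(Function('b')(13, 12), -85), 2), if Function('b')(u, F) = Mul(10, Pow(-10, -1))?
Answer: 7396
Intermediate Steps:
Function('b')(u, F) = -1 (Function('b')(u, F) = Mul(10, Rational(-1, 10)) = -1)
Pow(Add(Function('b')(13, 12), -85), 2) = Pow(Add(-1, -85), 2) = Pow(-86, 2) = 7396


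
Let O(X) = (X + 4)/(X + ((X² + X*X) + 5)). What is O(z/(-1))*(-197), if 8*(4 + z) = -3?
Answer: -52796/1525 ≈ -34.620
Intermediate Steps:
z = -35/8 (z = -4 + (⅛)*(-3) = -4 - 3/8 = -35/8 ≈ -4.3750)
O(X) = (4 + X)/(5 + X + 2*X²) (O(X) = (4 + X)/(X + ((X² + X²) + 5)) = (4 + X)/(X + (2*X² + 5)) = (4 + X)/(X + (5 + 2*X²)) = (4 + X)/(5 + X + 2*X²))
O(z/(-1))*(-197) = ((4 - 35/8/(-1))/(5 - 35/8/(-1) + 2*(-35/8/(-1))²))*(-197) = ((4 - 35/8*(-1))/(5 - 35/8*(-1) + 2*(-35/8*(-1))²))*(-197) = ((4 + 35/8)/(5 + 35/8 + 2*(35/8)²))*(-197) = ((67/8)/(5 + 35/8 + 2*(1225/64)))*(-197) = ((67/8)/(5 + 35/8 + 1225/32))*(-197) = ((67/8)/(1525/32))*(-197) = ((32/1525)*(67/8))*(-197) = (268/1525)*(-197) = -52796/1525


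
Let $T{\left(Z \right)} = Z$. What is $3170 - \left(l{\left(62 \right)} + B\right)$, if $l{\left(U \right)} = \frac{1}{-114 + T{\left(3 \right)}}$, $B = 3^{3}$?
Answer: $\frac{348874}{111} \approx 3143.0$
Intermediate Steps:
$B = 27$
$l{\left(U \right)} = - \frac{1}{111}$ ($l{\left(U \right)} = \frac{1}{-114 + 3} = \frac{1}{-111} = - \frac{1}{111}$)
$3170 - \left(l{\left(62 \right)} + B\right) = 3170 - \left(- \frac{1}{111} + 27\right) = 3170 - \frac{2996}{111} = \frac{348874}{111}$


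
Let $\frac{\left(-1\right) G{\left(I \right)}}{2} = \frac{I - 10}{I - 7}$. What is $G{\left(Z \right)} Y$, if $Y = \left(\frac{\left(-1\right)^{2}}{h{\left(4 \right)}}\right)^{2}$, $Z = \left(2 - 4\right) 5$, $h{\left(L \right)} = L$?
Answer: $- \frac{5}{34} \approx -0.14706$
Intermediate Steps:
$Z = -10$ ($Z = \left(-2\right) 5 = -10$)
$Y = \frac{1}{16}$ ($Y = \left(\frac{\left(-1\right)^{2}}{4}\right)^{2} = \left(1 \cdot \frac{1}{4}\right)^{2} = \left(\frac{1}{4}\right)^{2} = \frac{1}{16} \approx 0.0625$)
$G{\left(I \right)} = - \frac{2 \left(-10 + I\right)}{-7 + I}$ ($G{\left(I \right)} = - 2 \frac{I - 10}{I - 7} = - 2 \frac{-10 + I}{-7 + I} = - \frac{2 \left(-10 + I\right)}{-7 + I}$)
$G{\left(Z \right)} Y = \frac{2 \left(10 - -10\right)}{-7 - 10} \cdot \frac{1}{16} = \frac{2 \left(10 + 10\right)}{-17} \cdot \frac{1}{16} = 2 \left(- \frac{1}{17}\right) 20 \cdot \frac{1}{16} = \left(- \frac{40}{17}\right) \frac{1}{16} = - \frac{5}{34}$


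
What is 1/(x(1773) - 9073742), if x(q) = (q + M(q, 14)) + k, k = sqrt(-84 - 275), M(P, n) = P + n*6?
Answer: -9070112/82266931692903 - I*sqrt(359)/82266931692903 ≈ -1.1025e-7 - 2.3031e-13*I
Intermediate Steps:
M(P, n) = P + 6*n
k = I*sqrt(359) (k = sqrt(-359) = I*sqrt(359) ≈ 18.947*I)
x(q) = 84 + 2*q + I*sqrt(359) (x(q) = (q + (q + 6*14)) + I*sqrt(359) = (q + (q + 84)) + I*sqrt(359) = (q + (84 + q)) + I*sqrt(359) = (84 + 2*q) + I*sqrt(359) = 84 + 2*q + I*sqrt(359))
1/(x(1773) - 9073742) = 1/((84 + 2*1773 + I*sqrt(359)) - 9073742) = 1/((84 + 3546 + I*sqrt(359)) - 9073742) = 1/((3630 + I*sqrt(359)) - 9073742) = 1/(-9070112 + I*sqrt(359))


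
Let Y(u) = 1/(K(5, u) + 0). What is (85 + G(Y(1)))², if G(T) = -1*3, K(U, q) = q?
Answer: 6724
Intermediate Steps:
Y(u) = 1/u (Y(u) = 1/(u + 0) = 1/u)
G(T) = -3
(85 + G(Y(1)))² = (85 - 3)² = 82² = 6724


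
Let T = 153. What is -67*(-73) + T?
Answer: 5044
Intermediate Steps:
-67*(-73) + T = -67*(-73) + 153 = 4891 + 153 = 5044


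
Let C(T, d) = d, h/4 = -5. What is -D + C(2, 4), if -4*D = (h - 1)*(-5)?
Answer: 121/4 ≈ 30.250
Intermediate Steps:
h = -20 (h = 4*(-5) = -20)
D = -105/4 (D = -(-20 - 1)*(-5)/4 = -(-21)*(-5)/4 = -¼*105 = -105/4 ≈ -26.250)
-D + C(2, 4) = -1*(-105/4) + 4 = 105/4 + 4 = 121/4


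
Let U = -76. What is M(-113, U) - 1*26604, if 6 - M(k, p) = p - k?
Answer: -26635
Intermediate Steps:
M(k, p) = 6 + k - p (M(k, p) = 6 - (p - k) = 6 + (k - p) = 6 + k - p)
M(-113, U) - 1*26604 = (6 - 113 - 1*(-76)) - 1*26604 = (6 - 113 + 76) - 26604 = -31 - 26604 = -26635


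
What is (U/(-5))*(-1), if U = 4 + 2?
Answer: 6/5 ≈ 1.2000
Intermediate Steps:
U = 6
(U/(-5))*(-1) = (6/(-5))*(-1) = -1/5*6*(-1) = -6/5*(-1) = 6/5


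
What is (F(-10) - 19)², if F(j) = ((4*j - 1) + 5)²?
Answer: 1630729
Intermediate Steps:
F(j) = (4 + 4*j)² (F(j) = ((-1 + 4*j) + 5)² = (4 + 4*j)²)
(F(-10) - 19)² = (16*(1 - 10)² - 19)² = (16*(-9)² - 19)² = (16*81 - 19)² = (1296 - 19)² = 1277² = 1630729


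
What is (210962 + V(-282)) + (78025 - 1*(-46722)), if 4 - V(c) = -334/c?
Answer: 47335366/141 ≈ 3.3571e+5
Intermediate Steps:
V(c) = 4 + 334/c (V(c) = 4 - (-334)/c = 4 + 334/c)
(210962 + V(-282)) + (78025 - 1*(-46722)) = (210962 + (4 + 334/(-282))) + (78025 - 1*(-46722)) = (210962 + (4 + 334*(-1/282))) + (78025 + 46722) = (210962 + (4 - 167/141)) + 124747 = (210962 + 397/141) + 124747 = 29746039/141 + 124747 = 47335366/141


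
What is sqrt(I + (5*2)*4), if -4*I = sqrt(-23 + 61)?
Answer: sqrt(160 - sqrt(38))/2 ≈ 6.2015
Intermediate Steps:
I = -sqrt(38)/4 (I = -sqrt(-23 + 61)/4 = -sqrt(38)/4 ≈ -1.5411)
sqrt(I + (5*2)*4) = sqrt(-sqrt(38)/4 + (5*2)*4) = sqrt(-sqrt(38)/4 + 10*4) = sqrt(-sqrt(38)/4 + 40) = sqrt(40 - sqrt(38)/4)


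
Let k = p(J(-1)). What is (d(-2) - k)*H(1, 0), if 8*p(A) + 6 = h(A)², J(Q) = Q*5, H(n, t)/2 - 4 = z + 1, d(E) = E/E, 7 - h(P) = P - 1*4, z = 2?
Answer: -847/2 ≈ -423.50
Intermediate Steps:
h(P) = 11 - P (h(P) = 7 - (P - 1*4) = 7 - (P - 4) = 7 - (-4 + P) = 7 + (4 - P) = 11 - P)
d(E) = 1
H(n, t) = 14 (H(n, t) = 8 + 2*(2 + 1) = 8 + 2*3 = 8 + 6 = 14)
J(Q) = 5*Q
p(A) = -¾ + (11 - A)²/8
k = 125/4 (k = -¾ + (-11 + 5*(-1))²/8 = -¾ + (-11 - 5)²/8 = -¾ + (⅛)*(-16)² = -¾ + (⅛)*256 = -¾ + 32 = 125/4 ≈ 31.250)
(d(-2) - k)*H(1, 0) = (1 - 1*125/4)*14 = (1 - 125/4)*14 = -121/4*14 = -847/2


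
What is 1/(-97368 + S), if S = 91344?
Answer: -1/6024 ≈ -0.00016600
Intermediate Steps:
1/(-97368 + S) = 1/(-97368 + 91344) = 1/(-6024) = -1/6024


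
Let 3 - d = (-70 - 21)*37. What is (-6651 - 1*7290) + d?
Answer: -10571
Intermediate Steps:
d = 3370 (d = 3 - (-70 - 21)*37 = 3 - (-91)*37 = 3 - 1*(-3367) = 3 + 3367 = 3370)
(-6651 - 1*7290) + d = (-6651 - 1*7290) + 3370 = (-6651 - 7290) + 3370 = -13941 + 3370 = -10571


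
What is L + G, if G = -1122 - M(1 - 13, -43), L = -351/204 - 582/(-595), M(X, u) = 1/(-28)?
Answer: -1336021/1190 ≈ -1122.7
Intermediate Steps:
M(X, u) = -1/28
L = -1767/2380 (L = -351*1/204 - 582*(-1/595) = -117/68 + 582/595 = -1767/2380 ≈ -0.74244)
G = -31415/28 (G = -1122 - 1*(-1/28) = -1122 + 1/28 = -31415/28 ≈ -1122.0)
L + G = -1767/2380 - 31415/28 = -1336021/1190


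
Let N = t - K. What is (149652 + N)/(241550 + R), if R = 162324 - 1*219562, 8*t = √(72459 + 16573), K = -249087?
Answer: 398739/184312 + √22258/737248 ≈ 2.1636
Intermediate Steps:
t = √22258/4 (t = √(72459 + 16573)/8 = √89032/8 = (2*√22258)/8 = √22258/4 ≈ 37.298)
R = -57238 (R = 162324 - 219562 = -57238)
N = 249087 + √22258/4 (N = √22258/4 - 1*(-249087) = √22258/4 + 249087 = 249087 + √22258/4 ≈ 2.4912e+5)
(149652 + N)/(241550 + R) = (149652 + (249087 + √22258/4))/(241550 - 57238) = (398739 + √22258/4)/184312 = (398739 + √22258/4)*(1/184312) = 398739/184312 + √22258/737248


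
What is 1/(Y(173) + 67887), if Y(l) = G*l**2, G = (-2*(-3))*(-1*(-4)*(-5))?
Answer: -1/3523593 ≈ -2.8380e-7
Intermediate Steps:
G = -120 (G = 6*(4*(-5)) = 6*(-20) = -120)
Y(l) = -120*l**2
1/(Y(173) + 67887) = 1/(-120*173**2 + 67887) = 1/(-120*29929 + 67887) = 1/(-3591480 + 67887) = 1/(-3523593) = -1/3523593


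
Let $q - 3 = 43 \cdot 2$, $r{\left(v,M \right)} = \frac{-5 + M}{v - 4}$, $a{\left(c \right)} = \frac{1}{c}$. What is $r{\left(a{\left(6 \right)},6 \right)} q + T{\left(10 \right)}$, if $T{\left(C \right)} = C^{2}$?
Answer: $\frac{1766}{23} \approx 76.783$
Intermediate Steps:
$r{\left(v,M \right)} = \frac{-5 + M}{-4 + v}$
$q = 89$ ($q = 3 + 43 \cdot 2 = 3 + 86 = 89$)
$r{\left(a{\left(6 \right)},6 \right)} q + T{\left(10 \right)} = \frac{-5 + 6}{-4 + \frac{1}{6}} \cdot 89 + 10^{2} = \frac{1}{-4 + \frac{1}{6}} \cdot 1 \cdot 89 + 100 = \frac{1}{- \frac{23}{6}} \cdot 1 \cdot 89 + 100 = \left(- \frac{6}{23}\right) 1 \cdot 89 + 100 = \left(- \frac{6}{23}\right) 89 + 100 = - \frac{534}{23} + 100 = \frac{1766}{23}$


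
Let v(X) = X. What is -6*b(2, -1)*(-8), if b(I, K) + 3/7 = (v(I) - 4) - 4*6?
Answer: -8880/7 ≈ -1268.6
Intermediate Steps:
b(I, K) = -199/7 + I (b(I, K) = -3/7 + ((I - 4) - 4*6) = -3/7 + ((-4 + I) - 24) = -3/7 + (-28 + I) = -199/7 + I)
-6*b(2, -1)*(-8) = -6*(-199/7 + 2)*(-8) = -6*(-185/7)*(-8) = (1110/7)*(-8) = -8880/7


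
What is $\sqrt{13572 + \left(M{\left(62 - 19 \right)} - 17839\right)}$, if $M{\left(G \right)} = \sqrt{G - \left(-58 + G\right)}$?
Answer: $\sqrt{-4267 + \sqrt{58}} \approx 65.264 i$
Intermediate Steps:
$M{\left(G \right)} = \sqrt{58}$
$\sqrt{13572 + \left(M{\left(62 - 19 \right)} - 17839\right)} = \sqrt{13572 + \left(\sqrt{58} - 17839\right)} = \sqrt{13572 - \left(17839 - \sqrt{58}\right)} = \sqrt{-4267 + \sqrt{58}}$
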